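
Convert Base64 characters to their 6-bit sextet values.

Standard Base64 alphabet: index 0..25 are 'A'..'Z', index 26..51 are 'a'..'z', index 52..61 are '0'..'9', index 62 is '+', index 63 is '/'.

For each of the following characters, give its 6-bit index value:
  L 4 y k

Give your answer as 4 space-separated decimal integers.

Answer: 11 56 50 36

Derivation:
'L': A..Z range, ord('L') − ord('A') = 11
'4': 0..9 range, 52 + ord('4') − ord('0') = 56
'y': a..z range, 26 + ord('y') − ord('a') = 50
'k': a..z range, 26 + ord('k') − ord('a') = 36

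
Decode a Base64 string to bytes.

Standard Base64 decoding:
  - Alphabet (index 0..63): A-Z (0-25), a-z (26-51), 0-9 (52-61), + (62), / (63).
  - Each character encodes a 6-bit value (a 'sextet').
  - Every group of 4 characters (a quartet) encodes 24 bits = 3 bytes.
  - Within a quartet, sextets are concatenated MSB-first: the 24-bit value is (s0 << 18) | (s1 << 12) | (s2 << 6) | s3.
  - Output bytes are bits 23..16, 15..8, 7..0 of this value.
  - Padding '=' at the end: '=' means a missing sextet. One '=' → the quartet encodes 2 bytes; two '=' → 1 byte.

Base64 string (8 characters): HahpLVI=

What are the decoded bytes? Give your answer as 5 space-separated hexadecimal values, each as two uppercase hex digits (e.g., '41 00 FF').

After char 0 ('H'=7): chars_in_quartet=1 acc=0x7 bytes_emitted=0
After char 1 ('a'=26): chars_in_quartet=2 acc=0x1DA bytes_emitted=0
After char 2 ('h'=33): chars_in_quartet=3 acc=0x76A1 bytes_emitted=0
After char 3 ('p'=41): chars_in_quartet=4 acc=0x1DA869 -> emit 1D A8 69, reset; bytes_emitted=3
After char 4 ('L'=11): chars_in_quartet=1 acc=0xB bytes_emitted=3
After char 5 ('V'=21): chars_in_quartet=2 acc=0x2D5 bytes_emitted=3
After char 6 ('I'=8): chars_in_quartet=3 acc=0xB548 bytes_emitted=3
Padding '=': partial quartet acc=0xB548 -> emit 2D 52; bytes_emitted=5

Answer: 1D A8 69 2D 52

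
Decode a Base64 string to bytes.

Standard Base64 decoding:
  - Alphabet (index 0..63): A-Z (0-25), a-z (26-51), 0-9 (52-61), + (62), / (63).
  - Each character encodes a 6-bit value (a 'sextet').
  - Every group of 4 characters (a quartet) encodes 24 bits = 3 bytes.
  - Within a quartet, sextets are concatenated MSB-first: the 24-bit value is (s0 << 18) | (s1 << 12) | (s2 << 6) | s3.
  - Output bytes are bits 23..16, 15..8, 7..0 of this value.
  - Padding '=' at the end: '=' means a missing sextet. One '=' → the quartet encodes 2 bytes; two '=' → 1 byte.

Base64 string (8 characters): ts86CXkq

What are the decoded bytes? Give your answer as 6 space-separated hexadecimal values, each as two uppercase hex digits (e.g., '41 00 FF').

After char 0 ('t'=45): chars_in_quartet=1 acc=0x2D bytes_emitted=0
After char 1 ('s'=44): chars_in_quartet=2 acc=0xB6C bytes_emitted=0
After char 2 ('8'=60): chars_in_quartet=3 acc=0x2DB3C bytes_emitted=0
After char 3 ('6'=58): chars_in_quartet=4 acc=0xB6CF3A -> emit B6 CF 3A, reset; bytes_emitted=3
After char 4 ('C'=2): chars_in_quartet=1 acc=0x2 bytes_emitted=3
After char 5 ('X'=23): chars_in_quartet=2 acc=0x97 bytes_emitted=3
After char 6 ('k'=36): chars_in_quartet=3 acc=0x25E4 bytes_emitted=3
After char 7 ('q'=42): chars_in_quartet=4 acc=0x9792A -> emit 09 79 2A, reset; bytes_emitted=6

Answer: B6 CF 3A 09 79 2A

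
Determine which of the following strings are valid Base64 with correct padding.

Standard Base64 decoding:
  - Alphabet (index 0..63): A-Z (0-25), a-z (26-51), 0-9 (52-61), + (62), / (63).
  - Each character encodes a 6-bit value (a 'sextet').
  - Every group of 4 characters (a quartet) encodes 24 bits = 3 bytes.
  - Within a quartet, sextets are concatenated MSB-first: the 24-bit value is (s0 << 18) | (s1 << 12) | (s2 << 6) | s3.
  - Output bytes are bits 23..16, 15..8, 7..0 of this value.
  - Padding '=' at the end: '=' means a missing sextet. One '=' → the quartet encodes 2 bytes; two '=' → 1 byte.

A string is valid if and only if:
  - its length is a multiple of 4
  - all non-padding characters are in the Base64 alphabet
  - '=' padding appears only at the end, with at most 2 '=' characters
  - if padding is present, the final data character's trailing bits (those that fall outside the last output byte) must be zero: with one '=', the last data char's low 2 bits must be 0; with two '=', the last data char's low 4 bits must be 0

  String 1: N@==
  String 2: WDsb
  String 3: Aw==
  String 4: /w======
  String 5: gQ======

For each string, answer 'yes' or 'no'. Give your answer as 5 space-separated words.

Answer: no yes yes no no

Derivation:
String 1: 'N@==' → invalid (bad char(s): ['@'])
String 2: 'WDsb' → valid
String 3: 'Aw==' → valid
String 4: '/w======' → invalid (6 pad chars (max 2))
String 5: 'gQ======' → invalid (6 pad chars (max 2))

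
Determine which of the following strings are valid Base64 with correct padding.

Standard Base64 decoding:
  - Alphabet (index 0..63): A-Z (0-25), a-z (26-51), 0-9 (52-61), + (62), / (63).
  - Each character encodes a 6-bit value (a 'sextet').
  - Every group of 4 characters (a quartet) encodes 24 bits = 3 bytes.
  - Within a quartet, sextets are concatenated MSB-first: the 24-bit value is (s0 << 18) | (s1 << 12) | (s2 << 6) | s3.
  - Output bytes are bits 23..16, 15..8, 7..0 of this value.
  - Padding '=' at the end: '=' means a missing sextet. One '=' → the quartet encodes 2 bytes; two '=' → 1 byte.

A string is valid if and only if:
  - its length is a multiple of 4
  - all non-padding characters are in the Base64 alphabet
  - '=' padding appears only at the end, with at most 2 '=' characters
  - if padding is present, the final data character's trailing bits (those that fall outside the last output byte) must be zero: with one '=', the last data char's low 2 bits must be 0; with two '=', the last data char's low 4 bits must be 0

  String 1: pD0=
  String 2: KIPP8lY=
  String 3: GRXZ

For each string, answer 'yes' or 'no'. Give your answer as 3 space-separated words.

String 1: 'pD0=' → valid
String 2: 'KIPP8lY=' → valid
String 3: 'GRXZ' → valid

Answer: yes yes yes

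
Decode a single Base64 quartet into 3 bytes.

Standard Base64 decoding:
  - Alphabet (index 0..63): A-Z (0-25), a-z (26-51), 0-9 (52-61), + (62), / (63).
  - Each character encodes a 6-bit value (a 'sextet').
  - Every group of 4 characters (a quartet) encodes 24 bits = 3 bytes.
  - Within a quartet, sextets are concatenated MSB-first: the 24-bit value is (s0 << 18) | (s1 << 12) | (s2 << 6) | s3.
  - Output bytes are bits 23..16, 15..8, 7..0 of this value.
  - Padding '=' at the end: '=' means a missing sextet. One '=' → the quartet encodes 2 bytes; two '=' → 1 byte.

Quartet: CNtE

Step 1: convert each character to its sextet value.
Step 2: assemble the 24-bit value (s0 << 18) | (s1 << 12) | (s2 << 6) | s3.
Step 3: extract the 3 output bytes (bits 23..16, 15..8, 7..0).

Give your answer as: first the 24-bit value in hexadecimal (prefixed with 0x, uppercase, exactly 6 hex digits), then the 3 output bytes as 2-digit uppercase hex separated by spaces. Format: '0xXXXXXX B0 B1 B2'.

Answer: 0x08DB44 08 DB 44

Derivation:
Sextets: C=2, N=13, t=45, E=4
24-bit: (2<<18) | (13<<12) | (45<<6) | 4
      = 0x080000 | 0x00D000 | 0x000B40 | 0x000004
      = 0x08DB44
Bytes: (v>>16)&0xFF=08, (v>>8)&0xFF=DB, v&0xFF=44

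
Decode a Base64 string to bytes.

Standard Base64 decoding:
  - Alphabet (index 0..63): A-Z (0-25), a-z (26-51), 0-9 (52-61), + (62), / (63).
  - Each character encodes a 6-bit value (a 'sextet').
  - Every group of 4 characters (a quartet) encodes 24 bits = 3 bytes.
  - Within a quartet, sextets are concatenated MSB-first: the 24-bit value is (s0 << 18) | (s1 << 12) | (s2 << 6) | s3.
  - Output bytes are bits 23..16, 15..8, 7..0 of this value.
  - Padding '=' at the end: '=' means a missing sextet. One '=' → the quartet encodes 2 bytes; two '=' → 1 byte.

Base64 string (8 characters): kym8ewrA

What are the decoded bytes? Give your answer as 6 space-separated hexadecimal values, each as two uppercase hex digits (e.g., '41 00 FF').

After char 0 ('k'=36): chars_in_quartet=1 acc=0x24 bytes_emitted=0
After char 1 ('y'=50): chars_in_quartet=2 acc=0x932 bytes_emitted=0
After char 2 ('m'=38): chars_in_quartet=3 acc=0x24CA6 bytes_emitted=0
After char 3 ('8'=60): chars_in_quartet=4 acc=0x9329BC -> emit 93 29 BC, reset; bytes_emitted=3
After char 4 ('e'=30): chars_in_quartet=1 acc=0x1E bytes_emitted=3
After char 5 ('w'=48): chars_in_quartet=2 acc=0x7B0 bytes_emitted=3
After char 6 ('r'=43): chars_in_quartet=3 acc=0x1EC2B bytes_emitted=3
After char 7 ('A'=0): chars_in_quartet=4 acc=0x7B0AC0 -> emit 7B 0A C0, reset; bytes_emitted=6

Answer: 93 29 BC 7B 0A C0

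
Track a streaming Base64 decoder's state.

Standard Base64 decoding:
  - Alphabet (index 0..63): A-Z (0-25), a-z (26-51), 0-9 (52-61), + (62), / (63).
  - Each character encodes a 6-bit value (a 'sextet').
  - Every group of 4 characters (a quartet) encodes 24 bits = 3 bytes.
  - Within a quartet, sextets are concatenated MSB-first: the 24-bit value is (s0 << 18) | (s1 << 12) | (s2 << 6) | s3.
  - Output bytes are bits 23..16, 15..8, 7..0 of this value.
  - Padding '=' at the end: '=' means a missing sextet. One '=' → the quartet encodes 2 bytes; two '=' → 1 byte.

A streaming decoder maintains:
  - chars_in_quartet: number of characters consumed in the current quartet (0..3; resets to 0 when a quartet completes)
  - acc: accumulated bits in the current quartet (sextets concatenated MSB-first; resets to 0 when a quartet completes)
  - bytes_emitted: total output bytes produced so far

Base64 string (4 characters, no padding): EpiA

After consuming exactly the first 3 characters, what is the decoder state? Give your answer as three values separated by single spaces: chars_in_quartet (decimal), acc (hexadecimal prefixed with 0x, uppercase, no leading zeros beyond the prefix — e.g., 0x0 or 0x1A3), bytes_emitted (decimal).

Answer: 3 0x4A62 0

Derivation:
After char 0 ('E'=4): chars_in_quartet=1 acc=0x4 bytes_emitted=0
After char 1 ('p'=41): chars_in_quartet=2 acc=0x129 bytes_emitted=0
After char 2 ('i'=34): chars_in_quartet=3 acc=0x4A62 bytes_emitted=0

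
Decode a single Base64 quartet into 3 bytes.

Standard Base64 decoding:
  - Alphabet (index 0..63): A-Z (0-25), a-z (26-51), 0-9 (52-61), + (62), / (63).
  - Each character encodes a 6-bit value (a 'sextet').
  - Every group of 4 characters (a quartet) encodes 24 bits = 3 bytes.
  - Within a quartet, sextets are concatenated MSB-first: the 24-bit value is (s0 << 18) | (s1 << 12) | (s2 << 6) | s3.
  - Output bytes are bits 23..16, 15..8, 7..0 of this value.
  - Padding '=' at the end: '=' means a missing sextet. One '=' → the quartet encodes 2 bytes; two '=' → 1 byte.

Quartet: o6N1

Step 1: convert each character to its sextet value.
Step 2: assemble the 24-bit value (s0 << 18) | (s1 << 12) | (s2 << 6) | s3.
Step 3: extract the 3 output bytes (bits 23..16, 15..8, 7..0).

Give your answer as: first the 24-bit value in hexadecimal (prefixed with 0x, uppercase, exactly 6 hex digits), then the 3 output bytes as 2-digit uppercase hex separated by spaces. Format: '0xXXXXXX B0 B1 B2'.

Sextets: o=40, 6=58, N=13, 1=53
24-bit: (40<<18) | (58<<12) | (13<<6) | 53
      = 0xA00000 | 0x03A000 | 0x000340 | 0x000035
      = 0xA3A375
Bytes: (v>>16)&0xFF=A3, (v>>8)&0xFF=A3, v&0xFF=75

Answer: 0xA3A375 A3 A3 75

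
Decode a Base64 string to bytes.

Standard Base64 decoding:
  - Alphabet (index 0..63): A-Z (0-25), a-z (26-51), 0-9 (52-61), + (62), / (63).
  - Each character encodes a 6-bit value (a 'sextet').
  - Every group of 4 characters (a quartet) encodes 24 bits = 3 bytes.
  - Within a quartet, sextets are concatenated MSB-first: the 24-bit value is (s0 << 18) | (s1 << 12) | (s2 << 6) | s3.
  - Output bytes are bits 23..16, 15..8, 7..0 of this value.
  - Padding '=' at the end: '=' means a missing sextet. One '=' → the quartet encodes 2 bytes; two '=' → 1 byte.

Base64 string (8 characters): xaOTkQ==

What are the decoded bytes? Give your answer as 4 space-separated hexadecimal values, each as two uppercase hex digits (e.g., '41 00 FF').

After char 0 ('x'=49): chars_in_quartet=1 acc=0x31 bytes_emitted=0
After char 1 ('a'=26): chars_in_quartet=2 acc=0xC5A bytes_emitted=0
After char 2 ('O'=14): chars_in_quartet=3 acc=0x3168E bytes_emitted=0
After char 3 ('T'=19): chars_in_quartet=4 acc=0xC5A393 -> emit C5 A3 93, reset; bytes_emitted=3
After char 4 ('k'=36): chars_in_quartet=1 acc=0x24 bytes_emitted=3
After char 5 ('Q'=16): chars_in_quartet=2 acc=0x910 bytes_emitted=3
Padding '==': partial quartet acc=0x910 -> emit 91; bytes_emitted=4

Answer: C5 A3 93 91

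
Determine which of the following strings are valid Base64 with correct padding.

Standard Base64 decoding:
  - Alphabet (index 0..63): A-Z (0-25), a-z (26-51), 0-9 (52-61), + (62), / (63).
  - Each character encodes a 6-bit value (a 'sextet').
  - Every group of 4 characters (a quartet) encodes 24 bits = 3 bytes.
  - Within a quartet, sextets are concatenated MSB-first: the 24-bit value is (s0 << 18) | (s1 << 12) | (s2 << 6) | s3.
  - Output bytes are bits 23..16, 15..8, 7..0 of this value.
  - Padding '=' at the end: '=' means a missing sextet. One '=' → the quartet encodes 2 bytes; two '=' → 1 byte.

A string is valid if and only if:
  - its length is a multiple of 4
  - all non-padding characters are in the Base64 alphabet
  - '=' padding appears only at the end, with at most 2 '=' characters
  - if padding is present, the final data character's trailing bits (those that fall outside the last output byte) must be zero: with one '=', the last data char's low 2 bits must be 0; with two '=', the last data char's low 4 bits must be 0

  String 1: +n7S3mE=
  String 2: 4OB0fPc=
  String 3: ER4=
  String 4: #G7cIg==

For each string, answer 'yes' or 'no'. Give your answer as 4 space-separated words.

Answer: yes yes yes no

Derivation:
String 1: '+n7S3mE=' → valid
String 2: '4OB0fPc=' → valid
String 3: 'ER4=' → valid
String 4: '#G7cIg==' → invalid (bad char(s): ['#'])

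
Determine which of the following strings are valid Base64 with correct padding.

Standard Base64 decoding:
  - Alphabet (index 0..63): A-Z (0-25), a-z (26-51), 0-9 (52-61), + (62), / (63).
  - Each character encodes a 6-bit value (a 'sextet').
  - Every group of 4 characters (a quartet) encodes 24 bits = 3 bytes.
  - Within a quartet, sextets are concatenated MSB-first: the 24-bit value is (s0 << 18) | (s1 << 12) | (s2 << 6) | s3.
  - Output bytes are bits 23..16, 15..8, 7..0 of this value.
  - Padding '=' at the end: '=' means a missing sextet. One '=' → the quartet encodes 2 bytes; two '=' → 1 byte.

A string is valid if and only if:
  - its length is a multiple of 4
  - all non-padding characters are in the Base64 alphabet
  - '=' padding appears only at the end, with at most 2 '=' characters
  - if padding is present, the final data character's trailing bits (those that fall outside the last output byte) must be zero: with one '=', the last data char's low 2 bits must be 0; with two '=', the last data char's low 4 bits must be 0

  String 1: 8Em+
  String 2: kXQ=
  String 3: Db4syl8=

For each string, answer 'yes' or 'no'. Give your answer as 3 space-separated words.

Answer: yes yes yes

Derivation:
String 1: '8Em+' → valid
String 2: 'kXQ=' → valid
String 3: 'Db4syl8=' → valid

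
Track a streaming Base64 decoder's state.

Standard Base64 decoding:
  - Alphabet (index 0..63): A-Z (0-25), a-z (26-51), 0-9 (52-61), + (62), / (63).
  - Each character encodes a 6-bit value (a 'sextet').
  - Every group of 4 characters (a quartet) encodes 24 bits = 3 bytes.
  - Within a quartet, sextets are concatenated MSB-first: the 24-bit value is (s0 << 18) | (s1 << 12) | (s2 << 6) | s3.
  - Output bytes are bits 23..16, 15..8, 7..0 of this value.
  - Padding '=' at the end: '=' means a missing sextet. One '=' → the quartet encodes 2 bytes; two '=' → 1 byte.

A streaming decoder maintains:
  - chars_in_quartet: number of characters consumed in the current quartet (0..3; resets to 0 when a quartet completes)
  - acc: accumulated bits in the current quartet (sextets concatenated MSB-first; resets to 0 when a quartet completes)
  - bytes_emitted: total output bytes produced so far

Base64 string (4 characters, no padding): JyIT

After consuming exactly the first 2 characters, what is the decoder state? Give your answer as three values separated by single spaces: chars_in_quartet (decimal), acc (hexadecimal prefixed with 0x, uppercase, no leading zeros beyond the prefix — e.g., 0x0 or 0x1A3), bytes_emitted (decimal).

Answer: 2 0x272 0

Derivation:
After char 0 ('J'=9): chars_in_quartet=1 acc=0x9 bytes_emitted=0
After char 1 ('y'=50): chars_in_quartet=2 acc=0x272 bytes_emitted=0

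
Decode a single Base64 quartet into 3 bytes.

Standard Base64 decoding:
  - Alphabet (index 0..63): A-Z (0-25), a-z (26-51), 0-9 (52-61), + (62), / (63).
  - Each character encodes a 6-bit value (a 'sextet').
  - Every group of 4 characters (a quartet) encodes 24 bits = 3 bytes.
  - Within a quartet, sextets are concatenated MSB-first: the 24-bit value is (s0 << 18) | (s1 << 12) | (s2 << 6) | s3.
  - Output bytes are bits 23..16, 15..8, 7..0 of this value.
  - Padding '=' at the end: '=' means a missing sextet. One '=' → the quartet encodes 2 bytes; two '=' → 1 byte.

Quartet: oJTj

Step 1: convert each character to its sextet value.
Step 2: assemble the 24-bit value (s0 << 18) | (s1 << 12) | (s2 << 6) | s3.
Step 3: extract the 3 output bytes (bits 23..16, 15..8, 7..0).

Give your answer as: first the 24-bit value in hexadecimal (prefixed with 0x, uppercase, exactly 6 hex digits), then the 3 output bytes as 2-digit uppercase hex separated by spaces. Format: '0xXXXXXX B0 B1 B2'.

Sextets: o=40, J=9, T=19, j=35
24-bit: (40<<18) | (9<<12) | (19<<6) | 35
      = 0xA00000 | 0x009000 | 0x0004C0 | 0x000023
      = 0xA094E3
Bytes: (v>>16)&0xFF=A0, (v>>8)&0xFF=94, v&0xFF=E3

Answer: 0xA094E3 A0 94 E3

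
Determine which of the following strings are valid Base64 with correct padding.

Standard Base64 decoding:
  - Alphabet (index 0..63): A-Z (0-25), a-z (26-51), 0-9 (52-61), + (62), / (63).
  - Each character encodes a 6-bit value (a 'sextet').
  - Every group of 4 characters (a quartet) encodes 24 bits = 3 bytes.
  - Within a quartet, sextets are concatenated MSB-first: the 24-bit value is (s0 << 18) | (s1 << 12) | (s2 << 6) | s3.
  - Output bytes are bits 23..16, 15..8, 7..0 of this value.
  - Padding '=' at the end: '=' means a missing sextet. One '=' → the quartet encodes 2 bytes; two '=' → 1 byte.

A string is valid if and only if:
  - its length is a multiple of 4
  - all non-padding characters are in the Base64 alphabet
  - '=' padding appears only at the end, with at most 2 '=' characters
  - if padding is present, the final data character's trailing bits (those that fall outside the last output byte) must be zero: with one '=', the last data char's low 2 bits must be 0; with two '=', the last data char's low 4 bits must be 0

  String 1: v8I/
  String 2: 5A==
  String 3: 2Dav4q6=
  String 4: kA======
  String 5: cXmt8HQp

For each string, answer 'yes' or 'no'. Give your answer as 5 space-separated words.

String 1: 'v8I/' → valid
String 2: '5A==' → valid
String 3: '2Dav4q6=' → invalid (bad trailing bits)
String 4: 'kA======' → invalid (6 pad chars (max 2))
String 5: 'cXmt8HQp' → valid

Answer: yes yes no no yes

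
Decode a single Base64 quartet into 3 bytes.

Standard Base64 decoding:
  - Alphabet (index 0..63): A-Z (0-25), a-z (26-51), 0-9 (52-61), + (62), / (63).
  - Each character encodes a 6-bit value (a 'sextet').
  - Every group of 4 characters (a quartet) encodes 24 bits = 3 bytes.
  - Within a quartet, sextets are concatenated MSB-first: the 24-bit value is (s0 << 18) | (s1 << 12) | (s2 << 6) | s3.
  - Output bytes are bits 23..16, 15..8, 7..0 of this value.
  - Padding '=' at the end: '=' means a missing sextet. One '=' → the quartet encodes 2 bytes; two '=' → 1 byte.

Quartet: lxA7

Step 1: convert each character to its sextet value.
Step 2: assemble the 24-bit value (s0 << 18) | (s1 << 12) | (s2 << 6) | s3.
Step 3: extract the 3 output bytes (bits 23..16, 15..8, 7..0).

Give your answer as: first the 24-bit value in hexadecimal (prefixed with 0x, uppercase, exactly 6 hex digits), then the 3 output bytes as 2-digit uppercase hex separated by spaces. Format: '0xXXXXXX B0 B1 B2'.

Sextets: l=37, x=49, A=0, 7=59
24-bit: (37<<18) | (49<<12) | (0<<6) | 59
      = 0x940000 | 0x031000 | 0x000000 | 0x00003B
      = 0x97103B
Bytes: (v>>16)&0xFF=97, (v>>8)&0xFF=10, v&0xFF=3B

Answer: 0x97103B 97 10 3B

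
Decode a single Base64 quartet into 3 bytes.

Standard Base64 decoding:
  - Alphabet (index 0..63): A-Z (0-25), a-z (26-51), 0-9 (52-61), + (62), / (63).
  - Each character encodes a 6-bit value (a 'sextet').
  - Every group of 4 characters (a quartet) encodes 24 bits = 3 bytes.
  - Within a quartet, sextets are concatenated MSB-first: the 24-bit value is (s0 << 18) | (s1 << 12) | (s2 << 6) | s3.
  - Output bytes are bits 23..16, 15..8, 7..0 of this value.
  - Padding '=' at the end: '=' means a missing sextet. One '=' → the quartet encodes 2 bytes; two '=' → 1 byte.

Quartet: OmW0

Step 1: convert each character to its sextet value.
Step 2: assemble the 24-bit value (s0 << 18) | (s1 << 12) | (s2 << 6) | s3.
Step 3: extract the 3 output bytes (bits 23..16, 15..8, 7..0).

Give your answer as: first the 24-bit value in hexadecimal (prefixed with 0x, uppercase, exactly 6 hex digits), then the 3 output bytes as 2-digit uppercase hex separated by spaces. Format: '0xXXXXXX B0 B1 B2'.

Sextets: O=14, m=38, W=22, 0=52
24-bit: (14<<18) | (38<<12) | (22<<6) | 52
      = 0x380000 | 0x026000 | 0x000580 | 0x000034
      = 0x3A65B4
Bytes: (v>>16)&0xFF=3A, (v>>8)&0xFF=65, v&0xFF=B4

Answer: 0x3A65B4 3A 65 B4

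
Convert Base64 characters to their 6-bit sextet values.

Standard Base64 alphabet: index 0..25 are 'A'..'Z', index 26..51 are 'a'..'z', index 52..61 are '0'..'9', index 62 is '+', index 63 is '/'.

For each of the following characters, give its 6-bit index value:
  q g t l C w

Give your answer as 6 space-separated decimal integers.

Answer: 42 32 45 37 2 48

Derivation:
'q': a..z range, 26 + ord('q') − ord('a') = 42
'g': a..z range, 26 + ord('g') − ord('a') = 32
't': a..z range, 26 + ord('t') − ord('a') = 45
'l': a..z range, 26 + ord('l') − ord('a') = 37
'C': A..Z range, ord('C') − ord('A') = 2
'w': a..z range, 26 + ord('w') − ord('a') = 48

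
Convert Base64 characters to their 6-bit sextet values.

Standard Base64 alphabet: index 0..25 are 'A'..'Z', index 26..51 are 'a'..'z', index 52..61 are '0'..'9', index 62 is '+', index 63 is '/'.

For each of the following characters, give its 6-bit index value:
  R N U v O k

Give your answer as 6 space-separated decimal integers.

'R': A..Z range, ord('R') − ord('A') = 17
'N': A..Z range, ord('N') − ord('A') = 13
'U': A..Z range, ord('U') − ord('A') = 20
'v': a..z range, 26 + ord('v') − ord('a') = 47
'O': A..Z range, ord('O') − ord('A') = 14
'k': a..z range, 26 + ord('k') − ord('a') = 36

Answer: 17 13 20 47 14 36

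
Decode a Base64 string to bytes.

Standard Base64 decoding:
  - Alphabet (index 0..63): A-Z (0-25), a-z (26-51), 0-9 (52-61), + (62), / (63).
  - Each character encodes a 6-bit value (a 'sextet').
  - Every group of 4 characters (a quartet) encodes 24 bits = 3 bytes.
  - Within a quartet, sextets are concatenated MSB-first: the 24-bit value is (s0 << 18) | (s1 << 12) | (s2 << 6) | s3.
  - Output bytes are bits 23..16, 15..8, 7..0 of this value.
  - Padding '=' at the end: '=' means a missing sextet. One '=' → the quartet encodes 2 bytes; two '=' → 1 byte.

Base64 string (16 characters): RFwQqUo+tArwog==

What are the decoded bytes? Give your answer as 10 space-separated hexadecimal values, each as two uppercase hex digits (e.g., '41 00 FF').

After char 0 ('R'=17): chars_in_quartet=1 acc=0x11 bytes_emitted=0
After char 1 ('F'=5): chars_in_quartet=2 acc=0x445 bytes_emitted=0
After char 2 ('w'=48): chars_in_quartet=3 acc=0x11170 bytes_emitted=0
After char 3 ('Q'=16): chars_in_quartet=4 acc=0x445C10 -> emit 44 5C 10, reset; bytes_emitted=3
After char 4 ('q'=42): chars_in_quartet=1 acc=0x2A bytes_emitted=3
After char 5 ('U'=20): chars_in_quartet=2 acc=0xA94 bytes_emitted=3
After char 6 ('o'=40): chars_in_quartet=3 acc=0x2A528 bytes_emitted=3
After char 7 ('+'=62): chars_in_quartet=4 acc=0xA94A3E -> emit A9 4A 3E, reset; bytes_emitted=6
After char 8 ('t'=45): chars_in_quartet=1 acc=0x2D bytes_emitted=6
After char 9 ('A'=0): chars_in_quartet=2 acc=0xB40 bytes_emitted=6
After char 10 ('r'=43): chars_in_quartet=3 acc=0x2D02B bytes_emitted=6
After char 11 ('w'=48): chars_in_quartet=4 acc=0xB40AF0 -> emit B4 0A F0, reset; bytes_emitted=9
After char 12 ('o'=40): chars_in_quartet=1 acc=0x28 bytes_emitted=9
After char 13 ('g'=32): chars_in_quartet=2 acc=0xA20 bytes_emitted=9
Padding '==': partial quartet acc=0xA20 -> emit A2; bytes_emitted=10

Answer: 44 5C 10 A9 4A 3E B4 0A F0 A2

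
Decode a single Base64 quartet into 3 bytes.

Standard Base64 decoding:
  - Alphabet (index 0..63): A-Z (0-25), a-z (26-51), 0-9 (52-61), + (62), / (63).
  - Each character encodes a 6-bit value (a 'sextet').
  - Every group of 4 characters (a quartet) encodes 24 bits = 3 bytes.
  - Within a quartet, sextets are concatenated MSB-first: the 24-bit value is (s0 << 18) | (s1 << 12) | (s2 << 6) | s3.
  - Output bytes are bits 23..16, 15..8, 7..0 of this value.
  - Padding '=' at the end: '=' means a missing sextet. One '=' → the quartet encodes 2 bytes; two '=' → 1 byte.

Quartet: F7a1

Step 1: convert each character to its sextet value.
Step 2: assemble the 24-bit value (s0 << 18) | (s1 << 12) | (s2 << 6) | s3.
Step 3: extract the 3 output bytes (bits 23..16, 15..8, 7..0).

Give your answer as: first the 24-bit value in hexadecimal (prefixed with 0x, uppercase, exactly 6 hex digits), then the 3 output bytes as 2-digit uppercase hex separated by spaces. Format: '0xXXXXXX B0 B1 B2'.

Sextets: F=5, 7=59, a=26, 1=53
24-bit: (5<<18) | (59<<12) | (26<<6) | 53
      = 0x140000 | 0x03B000 | 0x000680 | 0x000035
      = 0x17B6B5
Bytes: (v>>16)&0xFF=17, (v>>8)&0xFF=B6, v&0xFF=B5

Answer: 0x17B6B5 17 B6 B5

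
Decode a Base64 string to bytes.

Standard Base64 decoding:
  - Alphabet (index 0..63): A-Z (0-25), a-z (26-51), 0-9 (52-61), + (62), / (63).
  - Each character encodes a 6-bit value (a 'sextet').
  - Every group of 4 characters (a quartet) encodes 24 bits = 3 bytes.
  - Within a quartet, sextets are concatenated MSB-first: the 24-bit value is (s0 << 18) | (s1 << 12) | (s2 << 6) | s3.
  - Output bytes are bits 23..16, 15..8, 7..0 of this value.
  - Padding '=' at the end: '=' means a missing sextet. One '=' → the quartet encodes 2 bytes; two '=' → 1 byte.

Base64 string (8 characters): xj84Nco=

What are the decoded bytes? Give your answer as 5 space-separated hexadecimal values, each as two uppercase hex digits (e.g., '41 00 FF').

Answer: C6 3F 38 35 CA

Derivation:
After char 0 ('x'=49): chars_in_quartet=1 acc=0x31 bytes_emitted=0
After char 1 ('j'=35): chars_in_quartet=2 acc=0xC63 bytes_emitted=0
After char 2 ('8'=60): chars_in_quartet=3 acc=0x318FC bytes_emitted=0
After char 3 ('4'=56): chars_in_quartet=4 acc=0xC63F38 -> emit C6 3F 38, reset; bytes_emitted=3
After char 4 ('N'=13): chars_in_quartet=1 acc=0xD bytes_emitted=3
After char 5 ('c'=28): chars_in_quartet=2 acc=0x35C bytes_emitted=3
After char 6 ('o'=40): chars_in_quartet=3 acc=0xD728 bytes_emitted=3
Padding '=': partial quartet acc=0xD728 -> emit 35 CA; bytes_emitted=5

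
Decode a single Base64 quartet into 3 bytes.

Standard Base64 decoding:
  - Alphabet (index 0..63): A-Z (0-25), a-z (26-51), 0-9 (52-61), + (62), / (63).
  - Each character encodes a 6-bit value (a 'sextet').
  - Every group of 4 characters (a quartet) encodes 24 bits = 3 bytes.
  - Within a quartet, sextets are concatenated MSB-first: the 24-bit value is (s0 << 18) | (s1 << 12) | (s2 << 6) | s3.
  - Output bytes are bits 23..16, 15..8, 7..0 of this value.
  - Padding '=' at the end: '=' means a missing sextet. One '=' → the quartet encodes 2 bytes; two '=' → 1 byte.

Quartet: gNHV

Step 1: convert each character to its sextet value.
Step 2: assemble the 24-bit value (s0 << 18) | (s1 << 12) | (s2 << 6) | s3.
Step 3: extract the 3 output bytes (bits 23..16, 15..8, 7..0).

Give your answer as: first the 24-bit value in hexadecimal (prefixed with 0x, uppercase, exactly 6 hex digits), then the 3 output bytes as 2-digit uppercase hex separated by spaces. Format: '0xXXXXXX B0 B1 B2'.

Answer: 0x80D1D5 80 D1 D5

Derivation:
Sextets: g=32, N=13, H=7, V=21
24-bit: (32<<18) | (13<<12) | (7<<6) | 21
      = 0x800000 | 0x00D000 | 0x0001C0 | 0x000015
      = 0x80D1D5
Bytes: (v>>16)&0xFF=80, (v>>8)&0xFF=D1, v&0xFF=D5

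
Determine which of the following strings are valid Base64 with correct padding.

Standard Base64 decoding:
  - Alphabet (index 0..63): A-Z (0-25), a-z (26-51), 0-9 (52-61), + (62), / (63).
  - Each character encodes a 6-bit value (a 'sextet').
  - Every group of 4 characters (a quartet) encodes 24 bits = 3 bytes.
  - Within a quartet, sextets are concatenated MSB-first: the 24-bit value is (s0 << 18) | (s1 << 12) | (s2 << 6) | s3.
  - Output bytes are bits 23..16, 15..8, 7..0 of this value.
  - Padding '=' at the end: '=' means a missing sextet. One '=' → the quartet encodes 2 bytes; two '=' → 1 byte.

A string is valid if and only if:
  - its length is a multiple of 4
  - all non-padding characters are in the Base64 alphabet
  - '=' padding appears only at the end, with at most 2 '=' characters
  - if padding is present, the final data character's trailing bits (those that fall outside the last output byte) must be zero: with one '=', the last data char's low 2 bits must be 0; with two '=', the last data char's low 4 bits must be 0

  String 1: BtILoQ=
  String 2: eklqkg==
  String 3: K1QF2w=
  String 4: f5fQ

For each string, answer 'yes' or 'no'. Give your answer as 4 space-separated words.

Answer: no yes no yes

Derivation:
String 1: 'BtILoQ=' → invalid (len=7 not mult of 4)
String 2: 'eklqkg==' → valid
String 3: 'K1QF2w=' → invalid (len=7 not mult of 4)
String 4: 'f5fQ' → valid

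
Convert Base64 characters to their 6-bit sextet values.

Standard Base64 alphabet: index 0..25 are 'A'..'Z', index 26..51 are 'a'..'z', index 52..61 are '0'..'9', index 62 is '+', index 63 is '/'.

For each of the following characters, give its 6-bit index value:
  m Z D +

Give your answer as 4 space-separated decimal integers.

'm': a..z range, 26 + ord('m') − ord('a') = 38
'Z': A..Z range, ord('Z') − ord('A') = 25
'D': A..Z range, ord('D') − ord('A') = 3
'+': index 62

Answer: 38 25 3 62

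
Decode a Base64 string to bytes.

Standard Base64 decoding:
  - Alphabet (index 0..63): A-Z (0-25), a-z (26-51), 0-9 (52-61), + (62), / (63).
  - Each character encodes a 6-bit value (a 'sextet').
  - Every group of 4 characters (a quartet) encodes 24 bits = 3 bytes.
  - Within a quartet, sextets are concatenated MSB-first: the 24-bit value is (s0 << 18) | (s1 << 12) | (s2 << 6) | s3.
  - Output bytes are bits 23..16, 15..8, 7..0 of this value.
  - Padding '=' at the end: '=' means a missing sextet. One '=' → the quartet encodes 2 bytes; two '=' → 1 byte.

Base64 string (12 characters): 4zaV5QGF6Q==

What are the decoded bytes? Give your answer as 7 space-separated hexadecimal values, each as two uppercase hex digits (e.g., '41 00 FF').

After char 0 ('4'=56): chars_in_quartet=1 acc=0x38 bytes_emitted=0
After char 1 ('z'=51): chars_in_quartet=2 acc=0xE33 bytes_emitted=0
After char 2 ('a'=26): chars_in_quartet=3 acc=0x38CDA bytes_emitted=0
After char 3 ('V'=21): chars_in_quartet=4 acc=0xE33695 -> emit E3 36 95, reset; bytes_emitted=3
After char 4 ('5'=57): chars_in_quartet=1 acc=0x39 bytes_emitted=3
After char 5 ('Q'=16): chars_in_quartet=2 acc=0xE50 bytes_emitted=3
After char 6 ('G'=6): chars_in_quartet=3 acc=0x39406 bytes_emitted=3
After char 7 ('F'=5): chars_in_quartet=4 acc=0xE50185 -> emit E5 01 85, reset; bytes_emitted=6
After char 8 ('6'=58): chars_in_quartet=1 acc=0x3A bytes_emitted=6
After char 9 ('Q'=16): chars_in_quartet=2 acc=0xE90 bytes_emitted=6
Padding '==': partial quartet acc=0xE90 -> emit E9; bytes_emitted=7

Answer: E3 36 95 E5 01 85 E9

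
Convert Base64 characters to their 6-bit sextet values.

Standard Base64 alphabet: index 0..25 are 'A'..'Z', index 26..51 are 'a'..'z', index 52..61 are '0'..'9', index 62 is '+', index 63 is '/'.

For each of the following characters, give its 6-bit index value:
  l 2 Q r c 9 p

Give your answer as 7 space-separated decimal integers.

'l': a..z range, 26 + ord('l') − ord('a') = 37
'2': 0..9 range, 52 + ord('2') − ord('0') = 54
'Q': A..Z range, ord('Q') − ord('A') = 16
'r': a..z range, 26 + ord('r') − ord('a') = 43
'c': a..z range, 26 + ord('c') − ord('a') = 28
'9': 0..9 range, 52 + ord('9') − ord('0') = 61
'p': a..z range, 26 + ord('p') − ord('a') = 41

Answer: 37 54 16 43 28 61 41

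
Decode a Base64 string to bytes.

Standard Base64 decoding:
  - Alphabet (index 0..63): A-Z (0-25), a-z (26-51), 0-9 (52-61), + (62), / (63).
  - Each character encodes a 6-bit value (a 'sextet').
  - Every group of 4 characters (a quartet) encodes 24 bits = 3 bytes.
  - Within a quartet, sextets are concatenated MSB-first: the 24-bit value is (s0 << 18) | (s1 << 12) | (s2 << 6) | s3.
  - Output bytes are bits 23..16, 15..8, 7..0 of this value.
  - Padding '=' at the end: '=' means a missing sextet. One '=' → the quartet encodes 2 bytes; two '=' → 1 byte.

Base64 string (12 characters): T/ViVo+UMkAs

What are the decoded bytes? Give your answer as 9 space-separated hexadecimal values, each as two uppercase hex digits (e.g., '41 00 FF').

Answer: 4F F5 62 56 8F 94 32 40 2C

Derivation:
After char 0 ('T'=19): chars_in_quartet=1 acc=0x13 bytes_emitted=0
After char 1 ('/'=63): chars_in_quartet=2 acc=0x4FF bytes_emitted=0
After char 2 ('V'=21): chars_in_quartet=3 acc=0x13FD5 bytes_emitted=0
After char 3 ('i'=34): chars_in_quartet=4 acc=0x4FF562 -> emit 4F F5 62, reset; bytes_emitted=3
After char 4 ('V'=21): chars_in_quartet=1 acc=0x15 bytes_emitted=3
After char 5 ('o'=40): chars_in_quartet=2 acc=0x568 bytes_emitted=3
After char 6 ('+'=62): chars_in_quartet=3 acc=0x15A3E bytes_emitted=3
After char 7 ('U'=20): chars_in_quartet=4 acc=0x568F94 -> emit 56 8F 94, reset; bytes_emitted=6
After char 8 ('M'=12): chars_in_quartet=1 acc=0xC bytes_emitted=6
After char 9 ('k'=36): chars_in_quartet=2 acc=0x324 bytes_emitted=6
After char 10 ('A'=0): chars_in_quartet=3 acc=0xC900 bytes_emitted=6
After char 11 ('s'=44): chars_in_quartet=4 acc=0x32402C -> emit 32 40 2C, reset; bytes_emitted=9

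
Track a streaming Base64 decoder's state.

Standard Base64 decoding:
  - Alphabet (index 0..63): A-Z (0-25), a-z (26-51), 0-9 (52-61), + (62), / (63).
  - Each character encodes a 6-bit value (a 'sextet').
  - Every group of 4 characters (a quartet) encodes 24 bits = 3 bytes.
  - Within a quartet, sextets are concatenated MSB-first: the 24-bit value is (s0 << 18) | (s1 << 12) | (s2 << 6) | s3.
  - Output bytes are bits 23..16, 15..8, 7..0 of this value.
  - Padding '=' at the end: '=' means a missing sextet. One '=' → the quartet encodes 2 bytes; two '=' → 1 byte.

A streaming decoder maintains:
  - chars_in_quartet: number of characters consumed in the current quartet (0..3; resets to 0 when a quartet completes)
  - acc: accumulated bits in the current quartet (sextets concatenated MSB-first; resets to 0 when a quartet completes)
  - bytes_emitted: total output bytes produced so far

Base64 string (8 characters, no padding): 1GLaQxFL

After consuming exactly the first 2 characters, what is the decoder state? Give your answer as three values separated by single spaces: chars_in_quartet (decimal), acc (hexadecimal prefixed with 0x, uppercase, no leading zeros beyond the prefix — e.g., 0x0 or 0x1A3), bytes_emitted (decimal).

After char 0 ('1'=53): chars_in_quartet=1 acc=0x35 bytes_emitted=0
After char 1 ('G'=6): chars_in_quartet=2 acc=0xD46 bytes_emitted=0

Answer: 2 0xD46 0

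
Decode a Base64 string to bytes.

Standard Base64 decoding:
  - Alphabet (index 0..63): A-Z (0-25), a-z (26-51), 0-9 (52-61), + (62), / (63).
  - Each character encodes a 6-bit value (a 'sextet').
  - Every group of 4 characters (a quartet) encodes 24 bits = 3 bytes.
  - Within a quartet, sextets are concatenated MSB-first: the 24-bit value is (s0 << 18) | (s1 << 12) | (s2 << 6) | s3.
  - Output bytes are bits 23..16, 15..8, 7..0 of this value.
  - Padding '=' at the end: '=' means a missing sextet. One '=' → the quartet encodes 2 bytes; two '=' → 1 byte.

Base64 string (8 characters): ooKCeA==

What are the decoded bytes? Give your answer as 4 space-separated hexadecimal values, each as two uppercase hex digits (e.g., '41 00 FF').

Answer: A2 82 82 78

Derivation:
After char 0 ('o'=40): chars_in_quartet=1 acc=0x28 bytes_emitted=0
After char 1 ('o'=40): chars_in_quartet=2 acc=0xA28 bytes_emitted=0
After char 2 ('K'=10): chars_in_quartet=3 acc=0x28A0A bytes_emitted=0
After char 3 ('C'=2): chars_in_quartet=4 acc=0xA28282 -> emit A2 82 82, reset; bytes_emitted=3
After char 4 ('e'=30): chars_in_quartet=1 acc=0x1E bytes_emitted=3
After char 5 ('A'=0): chars_in_quartet=2 acc=0x780 bytes_emitted=3
Padding '==': partial quartet acc=0x780 -> emit 78; bytes_emitted=4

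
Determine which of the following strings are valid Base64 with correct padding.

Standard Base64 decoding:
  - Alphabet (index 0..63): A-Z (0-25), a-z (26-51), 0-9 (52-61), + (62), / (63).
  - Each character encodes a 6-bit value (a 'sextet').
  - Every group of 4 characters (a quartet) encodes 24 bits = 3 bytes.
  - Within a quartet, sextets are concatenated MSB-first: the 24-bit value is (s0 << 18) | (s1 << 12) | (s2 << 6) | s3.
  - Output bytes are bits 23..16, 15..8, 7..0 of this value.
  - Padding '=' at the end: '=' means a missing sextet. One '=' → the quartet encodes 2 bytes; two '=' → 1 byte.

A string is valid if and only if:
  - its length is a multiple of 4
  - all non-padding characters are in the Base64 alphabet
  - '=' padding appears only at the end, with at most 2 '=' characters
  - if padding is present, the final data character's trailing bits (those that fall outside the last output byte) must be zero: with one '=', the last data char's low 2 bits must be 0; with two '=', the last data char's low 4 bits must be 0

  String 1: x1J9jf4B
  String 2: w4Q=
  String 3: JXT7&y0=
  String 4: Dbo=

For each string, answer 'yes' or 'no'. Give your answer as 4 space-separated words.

String 1: 'x1J9jf4B' → valid
String 2: 'w4Q=' → valid
String 3: 'JXT7&y0=' → invalid (bad char(s): ['&'])
String 4: 'Dbo=' → valid

Answer: yes yes no yes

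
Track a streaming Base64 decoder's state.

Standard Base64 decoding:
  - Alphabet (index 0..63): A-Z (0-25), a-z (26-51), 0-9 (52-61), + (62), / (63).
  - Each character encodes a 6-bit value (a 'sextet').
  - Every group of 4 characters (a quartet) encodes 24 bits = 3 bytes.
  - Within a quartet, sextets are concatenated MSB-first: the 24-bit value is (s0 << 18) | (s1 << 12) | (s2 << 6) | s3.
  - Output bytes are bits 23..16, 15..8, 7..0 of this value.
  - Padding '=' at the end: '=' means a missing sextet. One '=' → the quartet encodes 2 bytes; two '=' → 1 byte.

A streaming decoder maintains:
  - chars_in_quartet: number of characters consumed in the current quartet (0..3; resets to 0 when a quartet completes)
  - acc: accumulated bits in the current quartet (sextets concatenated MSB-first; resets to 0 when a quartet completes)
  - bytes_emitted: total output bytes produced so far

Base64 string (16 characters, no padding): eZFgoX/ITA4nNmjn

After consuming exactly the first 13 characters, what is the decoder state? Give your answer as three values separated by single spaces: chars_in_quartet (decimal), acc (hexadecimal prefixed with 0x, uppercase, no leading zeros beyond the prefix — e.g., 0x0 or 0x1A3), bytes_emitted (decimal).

After char 0 ('e'=30): chars_in_quartet=1 acc=0x1E bytes_emitted=0
After char 1 ('Z'=25): chars_in_quartet=2 acc=0x799 bytes_emitted=0
After char 2 ('F'=5): chars_in_quartet=3 acc=0x1E645 bytes_emitted=0
After char 3 ('g'=32): chars_in_quartet=4 acc=0x799160 -> emit 79 91 60, reset; bytes_emitted=3
After char 4 ('o'=40): chars_in_quartet=1 acc=0x28 bytes_emitted=3
After char 5 ('X'=23): chars_in_quartet=2 acc=0xA17 bytes_emitted=3
After char 6 ('/'=63): chars_in_quartet=3 acc=0x285FF bytes_emitted=3
After char 7 ('I'=8): chars_in_quartet=4 acc=0xA17FC8 -> emit A1 7F C8, reset; bytes_emitted=6
After char 8 ('T'=19): chars_in_quartet=1 acc=0x13 bytes_emitted=6
After char 9 ('A'=0): chars_in_quartet=2 acc=0x4C0 bytes_emitted=6
After char 10 ('4'=56): chars_in_quartet=3 acc=0x13038 bytes_emitted=6
After char 11 ('n'=39): chars_in_quartet=4 acc=0x4C0E27 -> emit 4C 0E 27, reset; bytes_emitted=9
After char 12 ('N'=13): chars_in_quartet=1 acc=0xD bytes_emitted=9

Answer: 1 0xD 9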